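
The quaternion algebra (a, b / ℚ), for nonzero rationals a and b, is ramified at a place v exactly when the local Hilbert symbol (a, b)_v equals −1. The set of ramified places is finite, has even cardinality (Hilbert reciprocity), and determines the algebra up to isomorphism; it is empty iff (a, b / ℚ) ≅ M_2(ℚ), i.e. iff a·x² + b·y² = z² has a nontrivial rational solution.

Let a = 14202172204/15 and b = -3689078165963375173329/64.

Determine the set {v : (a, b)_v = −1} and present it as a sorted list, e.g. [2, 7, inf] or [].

[3, 11, 23, 29, 37, 41]

Mod squares: a ≡ 523365, b ≡ -35409. Check v ∈ {∞, 2, 3, 5, 11, 23, 29, 37, 41}.
v=41: a=41^1·(≡30), b=41^2·(≡28) mod 41; (30|41)=-1, (28|41)=-1; (−1)^{1·2·20}·(-1)^2·(-1)^1 = -1.
v=5: a=5^-1·(≡3), b=5^0·(≡4) mod 5; (3|5)=-1, (4|5)=+1; (−1)^{-1·0·2}·(-1)^0·(+1)^-1 = +1.
v=3: a=3^-1·(≡2), b=3^1·(≡2) mod 3; (2|3)=-1, (2|3)=-1; (−1)^{-1·1·1}·(-1)^1·(-1)^-1 = -1.
v=2: v_2(a)=2, v_2(b)=-6; units ≡ 5, 7 (mod 8); ε·ε+αω+βω = 0·1+2·0+-6·1 ≡ 0  ⇒  (a,b)_2 = +1.
v=23: a=23^1·(≡16), b=23^2·(≡14) mod 23; (16|23)=+1, (14|23)=-1; (−1)^{1·2·11}·(+1)^2·(-1)^1 = -1.
v=11: a=11^2·(≡6), b=11^3·(≡5) mod 11; (6|11)=-1, (5|11)=+1; (−1)^{2·3·5}·(-1)^3·(+1)^2 = -1.
v=29: a=29^2·(≡15), b=29^5·(≡18) mod 29; (15|29)=-1, (18|29)=-1; (−1)^{2·5·14}·(-1)^5·(-1)^2 = -1.
v=∞: 523365 > 0 and -35409 < 0  ⇒  (a,b)_∞ = +1.
v=37: a=37^1·(≡1), b=37^3·(≡23) mod 37; (1|37)=+1, (23|37)=-1; (−1)^{1·3·18}·(+1)^3·(-1)^1 = -1.
Ram(523365, -35409) = {3, 11, 23, 29, 37, 41}; no ℚ_3-point on the conic.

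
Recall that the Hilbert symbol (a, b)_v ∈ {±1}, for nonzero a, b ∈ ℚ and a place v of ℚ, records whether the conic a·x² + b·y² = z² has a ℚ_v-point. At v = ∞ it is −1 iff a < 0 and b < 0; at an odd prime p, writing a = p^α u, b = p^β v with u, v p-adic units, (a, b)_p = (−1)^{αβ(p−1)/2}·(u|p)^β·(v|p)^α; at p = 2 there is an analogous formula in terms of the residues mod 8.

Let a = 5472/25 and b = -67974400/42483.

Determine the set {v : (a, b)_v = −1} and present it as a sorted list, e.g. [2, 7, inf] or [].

[3, 19]

(a, b) ≡ (38, -31863) mod (ℚ^×)²; places V = {2, 3, 5, 7, 13, 17, 19, 43, ∞}.
(a,b)_3: α=2, u≡2; β=-1, v≡2 (mod 3); (2|3)=-1, (2|3)=-1; sign (−1)^0·-1^-1·-1^2 = -1.
(a,b)_43: α=0, u≡40; β=1, v≡34 (mod 43); (40|43)=+1, (34|43)=-1; sign (−1)^0·+1^1·-1^0 = +1.
(a,b)_7: α=0, u≡3; β=-2, v≡4 (mod 7); (3|7)=-1, (4|7)=+1; sign (−1)^0·-1^-2·+1^0 = +1.
(a,b)_∞: sgn(38)=+, sgn(-31863)=−, so +1.
(a,b)_5: α=-2, u≡2; β=2, v≡3 (mod 5); (2|5)=-1, (3|5)=-1; sign (−1)^0·-1^2·-1^-2 = +1.
(a,b)_2: α=5, β=8; u≡3, v≡1 (mod 8); ε(u)ε(v)=1·0, αω(v)=5·0, βω(u)=8·1; sum ≡ 0  ⇒  +1.
(a,b)_13: α=0, u≡1; β=1, v≡5 (mod 13); (1|13)=+1, (5|13)=-1; sign (−1)^0·+1^1·-1^0 = +1.
(a,b)_19: α=1, u≡10; β=1, v≡14 (mod 19); (10|19)=-1, (14|19)=-1; sign (−1)^1·-1^1·-1^1 = -1.
(a,b)_17: α=0, u≡4; β=-2, v≡6 (mod 17); (4|17)=+1, (6|17)=-1; sign (−1)^0·+1^-2·-1^0 = +1.
Ram(38, -31863) = {3, 19}; no ℚ_3-point on the conic.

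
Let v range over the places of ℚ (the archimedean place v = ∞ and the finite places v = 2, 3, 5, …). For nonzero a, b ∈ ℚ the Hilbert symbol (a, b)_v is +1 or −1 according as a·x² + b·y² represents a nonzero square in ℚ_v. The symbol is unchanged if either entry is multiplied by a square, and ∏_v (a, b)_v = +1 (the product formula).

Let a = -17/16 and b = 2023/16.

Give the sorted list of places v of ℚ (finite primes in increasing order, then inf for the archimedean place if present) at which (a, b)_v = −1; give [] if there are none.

(a, b) ≡ (-17, 7) mod (ℚ^×)²; places V = {2, 7, 17, ∞}.
(a,b)_7: α=0, u≡2; β=1, v≡1 (mod 7); (2|7)=+1, (1|7)=+1; sign (−1)^0·+1^1·+1^0 = +1.
(a,b)_∞: sgn(-17)=−, sgn(7)=+, so +1.
(a,b)_2: α=-4, β=-4; u≡7, v≡7 (mod 8); ε(u)ε(v)=1·1, αω(v)=-4·0, βω(u)=-4·0; sum ≡ 1  ⇒  -1.
(a,b)_17: α=1, u≡1; β=2, v≡10 (mod 17); (1|17)=+1, (10|17)=-1; sign (−1)^0·+1^2·-1^1 = -1.
|Ram(-17, 7)| = 2, even; anisotropic at {2, 17}.

[2, 17]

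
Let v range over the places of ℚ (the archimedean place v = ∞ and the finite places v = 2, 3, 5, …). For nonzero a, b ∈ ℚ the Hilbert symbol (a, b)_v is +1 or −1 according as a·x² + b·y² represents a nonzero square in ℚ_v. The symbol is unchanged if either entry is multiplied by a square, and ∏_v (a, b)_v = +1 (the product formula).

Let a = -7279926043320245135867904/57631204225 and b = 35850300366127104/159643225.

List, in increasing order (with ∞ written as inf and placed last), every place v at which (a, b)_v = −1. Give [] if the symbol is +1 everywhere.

[2, 3, 11, 43]

Mod squares: a ≡ -946, b ≡ 3354. Check v ∈ {∞, 2, 3, 5, 7, 11, 13, 19, 43}.
v=3: a=3^8·(≡2), b=3^7·(≡2) mod 3; (2|3)=-1, (2|3)=-1; (−1)^{8·7·1}·(-1)^7·(-1)^8 = -1.
v=19: a=19^-6·(≡16), b=19^-4·(≡12) mod 19; (16|19)=+1, (12|19)=-1; (−1)^{-6·-4·9}·(+1)^-4·(-1)^-6 = +1.
v=43: a=43^5·(≡21), b=43^3·(≡15) mod 43; (21|43)=+1, (15|43)=+1; (−1)^{5·3·21}·(+1)^3·(+1)^5 = -1.
v=5: a=5^-2·(≡4), b=5^-2·(≡1) mod 5; (4|5)=+1, (1|5)=+1; (−1)^{-2·-2·2}·(+1)^-2·(+1)^-2 = +1.
v=∞: -946 < 0 and 3354 > 0  ⇒  (a,b)_∞ = +1.
v=11: a=11^3·(≡2), b=11^2·(≡10) mod 11; (2|11)=-1, (10|11)=-1; (−1)^{3·2·5}·(-1)^2·(-1)^3 = -1.
v=2: v_2(a)=25, v_2(b)=17; units ≡ 7, 5 (mod 8); ε·ε+αω+βω = 1·0+25·1+17·0 ≡ 1  ⇒  (a,b)_2 = -1.
v=7: a=7^-2·(≡6), b=7^-2·(≡4) mod 7; (6|7)=-1, (4|7)=+1; (−1)^{-2·-2·3}·(-1)^-2·(+1)^-2 = +1.
v=13: a=13^2·(≡1), b=13^1·(≡6) mod 13; (1|13)=+1, (6|13)=-1; (−1)^{2·1·6}·(+1)^1·(-1)^2 = +1.
(-946, 3354 / ℚ) ramifies at {2, 3, 11, 43}: a division algebra.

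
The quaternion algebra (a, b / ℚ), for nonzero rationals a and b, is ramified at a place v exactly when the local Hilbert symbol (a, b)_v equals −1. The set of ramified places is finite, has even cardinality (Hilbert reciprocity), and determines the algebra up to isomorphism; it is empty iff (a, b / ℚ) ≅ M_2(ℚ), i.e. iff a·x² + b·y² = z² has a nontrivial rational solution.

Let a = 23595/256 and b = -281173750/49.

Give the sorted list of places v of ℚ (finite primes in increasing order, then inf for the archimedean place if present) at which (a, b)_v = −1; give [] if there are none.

[2, 3, 5, 11]

(a, b) ≡ (195, -22) mod (ℚ^×)²; places V = {2, 3, 5, 7, 11, 13, ∞}.
(a,b)_13: α=1, u≡11; β=2, v≡12 (mod 13); (11|13)=-1, (12|13)=+1; sign (−1)^0·-1^2·+1^1 = +1.
(a,b)_7: α=0, u≡3; β=-2, v≡3 (mod 7); (3|7)=-1, (3|7)=-1; sign (−1)^0·-1^-2·-1^0 = +1.
(a,b)_∞: sgn(195)=+, sgn(-22)=−, so +1.
(a,b)_5: α=1, u≡4; β=4, v≡3 (mod 5); (4|5)=+1, (3|5)=-1; sign (−1)^0·+1^4·-1^1 = -1.
(a,b)_2: α=-8, β=1; u≡3, v≡5 (mod 8); ε(u)ε(v)=1·0, αω(v)=-8·1, βω(u)=1·1; sum ≡ 1  ⇒  -1.
(a,b)_3: α=1, u≡2; β=0, v≡2 (mod 3); (2|3)=-1, (2|3)=-1; sign (−1)^0·-1^0·-1^1 = -1.
(a,b)_11: α=2, u≡10; β=3, v≡1 (mod 11); (10|11)=-1, (1|11)=+1; sign (−1)^0·-1^3·+1^2 = -1.
Ram(195, -22) = {2, 3, 5, 11}; no ℚ_2-point on the conic.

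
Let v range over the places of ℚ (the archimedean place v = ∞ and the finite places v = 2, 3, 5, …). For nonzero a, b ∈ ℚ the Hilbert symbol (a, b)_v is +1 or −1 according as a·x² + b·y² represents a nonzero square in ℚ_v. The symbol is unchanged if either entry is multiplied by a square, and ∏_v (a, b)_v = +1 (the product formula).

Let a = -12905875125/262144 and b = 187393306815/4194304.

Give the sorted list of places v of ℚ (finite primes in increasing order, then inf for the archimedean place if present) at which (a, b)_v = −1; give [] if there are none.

Mod squares: a ≡ -2805, b ≡ 935. Check v ∈ {∞, 2, 3, 5, 11, 13, 17}.
v=5: a=5^3·(≡1), b=5^1·(≡2) mod 5; (1|5)=+1, (2|5)=-1; (−1)^{3·1·2}·(+1)^1·(-1)^3 = -1.
v=∞: -2805 < 0 and 935 > 0  ⇒  (a,b)_∞ = +1.
v=13: a=13^2·(≡4), b=13^2·(≡3) mod 13; (4|13)=+1, (3|13)=+1; (−1)^{2·2·6}·(+1)^2·(+1)^2 = +1.
v=2: v_2(a)=-18, v_2(b)=-22; units ≡ 3, 7 (mod 8); ε·ε+αω+βω = 1·1+-18·0+-22·1 ≡ 1  ⇒  (a,b)_2 = -1.
v=11: a=11^3·(≡5), b=11^5·(≡10) mod 11; (5|11)=+1, (10|11)=-1; (−1)^{3·5·5}·(+1)^5·(-1)^3 = +1.
v=3: a=3^3·(≡1), b=3^4·(≡2) mod 3; (1|3)=+1, (2|3)=-1; (−1)^{3·4·1}·(+1)^4·(-1)^3 = -1.
v=17: a=17^1·(≡7), b=17^1·(≡1) mod 17; (7|17)=-1, (1|17)=+1; (−1)^{1·1·8}·(-1)^1·(+1)^1 = -1.
|Ram(-2805, 935)| = 4, even; anisotropic at {2, 3, 5, 17}.

[2, 3, 5, 17]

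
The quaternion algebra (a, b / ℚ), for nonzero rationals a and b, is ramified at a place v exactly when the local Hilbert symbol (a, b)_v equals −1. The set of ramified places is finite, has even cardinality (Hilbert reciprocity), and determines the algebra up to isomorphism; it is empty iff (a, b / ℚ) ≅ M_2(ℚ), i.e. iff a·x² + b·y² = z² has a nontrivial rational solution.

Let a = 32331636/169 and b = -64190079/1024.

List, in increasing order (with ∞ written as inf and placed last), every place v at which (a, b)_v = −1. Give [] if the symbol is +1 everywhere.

[3, 23]

Mod squares: a ≡ 99789, b ≡ -24679. Check v ∈ {∞, 2, 3, 13, 17, 23, 29, 31, 37}.
v=3: a=3^5·(≡2), b=3^2·(≡2) mod 3; (2|3)=-1, (2|3)=-1; (−1)^{5·2·1}·(-1)^2·(-1)^5 = -1.
v=13: a=13^-2·(≡12), b=13^0·(≡6) mod 13; (12|13)=+1, (6|13)=-1; (−1)^{-2·0·6}·(+1)^0·(-1)^-2 = +1.
v=2: v_2(a)=2, v_2(b)=-10; units ≡ 5, 1 (mod 8); ε·ε+αω+βω = 0·0+2·0+-10·1 ≡ 0  ⇒  (a,b)_2 = +1.
v=17: a=17^0·(≡1), b=17^2·(≡7) mod 17; (1|17)=+1, (7|17)=-1; (−1)^{0·2·8}·(+1)^2·(-1)^0 = +1.
v=37: a=37^1·(≡7), b=37^1·(≡4) mod 37; (7|37)=+1, (4|37)=+1; (−1)^{1·1·18}·(+1)^1·(+1)^1 = +1.
v=31: a=31^1·(≡26), b=31^0·(≡9) mod 31; (26|31)=-1, (9|31)=+1; (−1)^{1·0·15}·(-1)^0·(+1)^1 = +1.
v=29: a=29^1·(≡10), b=29^1·(≡10) mod 29; (10|29)=-1, (10|29)=-1; (−1)^{1·1·14}·(-1)^1·(-1)^1 = +1.
v=23: a=23^0·(≡21), b=23^1·(≡9) mod 23; (21|23)=-1, (9|23)=+1; (−1)^{0·1·11}·(-1)^1·(+1)^0 = -1.
v=∞: 99789 > 0 and -24679 < 0  ⇒  (a,b)_∞ = +1.
(99789, -24679 / ℚ) ramifies at {3, 23}: a division algebra.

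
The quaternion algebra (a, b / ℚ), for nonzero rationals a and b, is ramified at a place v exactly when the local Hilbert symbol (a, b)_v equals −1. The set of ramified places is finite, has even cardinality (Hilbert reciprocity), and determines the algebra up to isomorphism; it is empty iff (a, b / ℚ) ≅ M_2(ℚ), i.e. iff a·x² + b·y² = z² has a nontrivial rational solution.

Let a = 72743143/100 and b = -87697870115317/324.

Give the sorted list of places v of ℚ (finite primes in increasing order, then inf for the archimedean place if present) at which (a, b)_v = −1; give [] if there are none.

Mod squares: a ≡ 601183, b ≡ -8799133. Check v ∈ {∞, 2, 3, 5, 7, 11, 23, 31, 41, 43}.
v=31: a=31^1·(≡10), b=31^1·(≡3) mod 31; (10|31)=+1, (3|31)=-1; (−1)^{1·1·15}·(+1)^1·(-1)^1 = +1.
v=5: a=5^-2·(≡2), b=5^0·(≡2) mod 5; (2|5)=-1, (2|5)=-1; (−1)^{-2·0·2}·(-1)^0·(-1)^-2 = +1.
v=2: v_2(a)=-2, v_2(b)=-2; units ≡ 7, 3 (mod 8); ε·ε+αω+βω = 1·1+-2·1+-2·0 ≡ 1  ⇒  (a,b)_2 = -1.
v=∞: 601183 > 0 and -8799133 < 0  ⇒  (a,b)_∞ = +1.
v=43: a=43^1·(≡15), b=43^1·(≡6) mod 43; (15|43)=+1, (6|43)=+1; (−1)^{1·1·21}·(+1)^1·(+1)^1 = -1.
v=7: a=7^0·(≡2), b=7^3·(≡6) mod 7; (2|7)=+1, (6|7)=-1; (−1)^{0·3·3}·(+1)^3·(-1)^0 = +1.
v=3: a=3^0·(≡1), b=3^-4·(≡2) mod 3; (1|3)=+1, (2|3)=-1; (−1)^{0·-4·1}·(+1)^-4·(-1)^0 = +1.
v=23: a=23^0·(≡1), b=23^1·(≡14) mod 23; (1|23)=+1, (14|23)=-1; (−1)^{0·1·11}·(+1)^1·(-1)^0 = +1.
v=41: a=41^1·(≡29), b=41^3·(≡6) mod 41; (29|41)=-1, (6|41)=-1; (−1)^{1·3·20}·(-1)^3·(-1)^1 = +1.
v=11: a=11^3·(≡5), b=11^2·(≡4) mod 11; (5|11)=+1, (4|11)=+1; (−1)^{3·2·5}·(+1)^2·(+1)^3 = +1.
Ram(601183, -8799133) = {2, 43}; no ℚ_2-point on the conic.

[2, 43]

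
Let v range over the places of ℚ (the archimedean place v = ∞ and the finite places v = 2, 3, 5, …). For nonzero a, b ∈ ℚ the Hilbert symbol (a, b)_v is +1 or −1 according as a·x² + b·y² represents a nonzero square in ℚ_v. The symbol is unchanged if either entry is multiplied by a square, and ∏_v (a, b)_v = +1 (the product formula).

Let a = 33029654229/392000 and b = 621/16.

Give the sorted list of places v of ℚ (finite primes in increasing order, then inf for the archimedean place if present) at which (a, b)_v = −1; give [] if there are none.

(a, b) ≡ (345, 69) mod (ℚ^×)²; places V = {2, 3, 5, 7, 11, 13, 17, 23, ∞}.
(a,b)_∞: sgn(345)=+, sgn(69)=+, so +1.
(a,b)_13: α=2, u≡6; β=0, v≡12 (mod 13); (6|13)=-1, (12|13)=+1; sign (−1)^0·-1^0·+1^2 = +1.
(a,b)_17: α=2, u≡3; β=0, v≡8 (mod 17); (3|17)=-1, (8|17)=+1; sign (−1)^0·-1^0·+1^2 = +1.
(a,b)_3: α=5, u≡1; β=3, v≡2 (mod 3); (1|3)=+1, (2|3)=-1; sign (−1)^1·+1^3·-1^5 = +1.
(a,b)_23: α=1, u≡14; β=1, v≡6 (mod 23); (14|23)=-1, (6|23)=+1; sign (−1)^1·-1^1·+1^1 = +1.
(a,b)_5: α=-3, u≡4; β=0, v≡1 (mod 5); (4|5)=+1, (1|5)=+1; sign (−1)^0·+1^0·+1^-3 = +1.
(a,b)_11: α=2, u≡3; β=0, v≡1 (mod 11); (3|11)=+1, (1|11)=+1; sign (−1)^0·+1^0·+1^2 = +1.
(a,b)_7: α=-2, u≡2; β=0, v≡6 (mod 7); (2|7)=+1, (6|7)=-1; sign (−1)^0·+1^0·-1^-2 = +1.
(a,b)_2: α=-6, β=-4; u≡1, v≡5 (mod 8); ε(u)ε(v)=0·0, αω(v)=-6·1, βω(u)=-4·0; sum ≡ 0  ⇒  +1.
Ram(a, b) = ∅: the form 345·x² + 69·y² − z² is isotropic over every ℚ_v, so by Hasse–Minkowski it is isotropic over ℚ.

[]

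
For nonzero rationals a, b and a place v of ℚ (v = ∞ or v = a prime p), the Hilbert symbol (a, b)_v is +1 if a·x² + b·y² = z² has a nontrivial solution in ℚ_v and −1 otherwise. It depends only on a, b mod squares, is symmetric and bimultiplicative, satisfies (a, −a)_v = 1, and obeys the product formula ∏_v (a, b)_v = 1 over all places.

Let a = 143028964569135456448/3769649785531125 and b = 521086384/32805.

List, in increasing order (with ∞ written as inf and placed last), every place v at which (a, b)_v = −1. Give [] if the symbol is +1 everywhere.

Mod squares: a ≡ 215, b ≡ 3323255. Check v ∈ {∞, 2, 3, 5, 7, 13, 29, 31, 41, 43}.
v=43: a=43^3·(≡18), b=43^1·(≡36) mod 43; (18|43)=-1, (36|43)=+1; (−1)^{3·1·21}·(-1)^1·(+1)^3 = +1.
v=3: a=3^-22·(≡2), b=3^-8·(≡2) mod 3; (2|3)=-1, (2|3)=-1; (−1)^{-22·-8·1}·(-1)^-8·(-1)^-22 = +1.
v=41: a=41^2·(≡4), b=41^1·(≡16) mod 41; (4|41)=+1, (16|41)=+1; (−1)^{2·1·20}·(+1)^1·(+1)^2 = +1.
v=∞: 215 > 0 and 3323255 > 0  ⇒  (a,b)_∞ = +1.
v=29: a=29^2·(≡21), b=29^1·(≡16) mod 29; (21|29)=-1, (16|29)=+1; (−1)^{2·1·14}·(-1)^1·(+1)^2 = -1.
v=13: a=13^2·(≡8), b=13^1·(≡3) mod 13; (8|13)=-1, (3|13)=+1; (−1)^{2·1·6}·(-1)^1·(+1)^2 = -1.
v=31: a=31^-2·(≡6), b=31^0·(≡23) mod 31; (6|31)=-1, (23|31)=-1; (−1)^{-2·0·15}·(-1)^0·(-1)^-2 = +1.
v=5: a=5^-3·(≡2), b=5^-1·(≡4) mod 5; (2|5)=-1, (4|5)=+1; (−1)^{-3·-1·2}·(-1)^-1·(+1)^-3 = -1.
v=7: a=7^6·(≡6), b=7^2·(≡3) mod 7; (6|7)=-1, (3|7)=-1; (−1)^{6·2·3}·(-1)^2·(-1)^6 = +1.
v=2: v_2(a)=6, v_2(b)=4; units ≡ 7, 7 (mod 8); ε·ε+αω+βω = 1·1+6·0+4·0 ≡ 1  ⇒  (a,b)_2 = -1.
|Ram(215, 3323255)| = 4, even; anisotropic at {2, 5, 13, 29}.

[2, 5, 13, 29]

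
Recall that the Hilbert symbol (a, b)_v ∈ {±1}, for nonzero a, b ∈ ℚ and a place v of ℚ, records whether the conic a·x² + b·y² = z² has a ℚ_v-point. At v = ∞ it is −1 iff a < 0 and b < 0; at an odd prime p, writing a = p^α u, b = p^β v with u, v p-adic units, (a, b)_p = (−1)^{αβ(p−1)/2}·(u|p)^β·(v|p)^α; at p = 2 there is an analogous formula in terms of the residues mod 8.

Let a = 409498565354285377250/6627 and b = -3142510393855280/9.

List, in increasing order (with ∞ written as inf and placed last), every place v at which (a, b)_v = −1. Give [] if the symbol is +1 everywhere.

[2, 19, 23, 29, 37, 41]

(a, b) ≡ (576748230, -112955) mod (ℚ^×)²; places V = {2, 3, 5, 7, 19, 23, 29, 37, 41, 47, ∞}.
(a,b)_41: α=1, u≡19; β=1, v≡16 (mod 41); (19|41)=-1, (16|41)=+1; sign (−1)^0·-1^1·+1^1 = -1.
(a,b)_47: α=-2, u≡41; β=0, v≡23 (mod 47); (41|47)=-1, (23|47)=-1; sign (−1)^0·-1^0·-1^-2 = +1.
(a,b)_2: α=1, β=4; u≡3, v≡5 (mod 8); ε(u)ε(v)=1·0, αω(v)=1·1, βω(u)=4·1; sum ≡ 1  ⇒  -1.
(a,b)_∞: sgn(576748230)=+, sgn(-112955)=−, so +1.
(a,b)_5: α=3, u≡4; β=1, v≡1 (mod 5); (4|5)=+1, (1|5)=+1; sign (−1)^0·+1^1·+1^3 = +1.
(a,b)_3: α=-1, u≡2; β=-2, v≡1 (mod 3); (2|3)=-1, (1|3)=+1; sign (−1)^0·-1^-2·+1^-1 = +1.
(a,b)_29: α=1, u≡2; β=1, v≡1 (mod 29); (2|29)=-1, (1|29)=+1; sign (−1)^0·-1^1·+1^1 = -1.
(a,b)_23: α=3, u≡21; β=2, v≡7 (mod 23); (21|23)=-1, (7|23)=-1; sign (−1)^0·-1^2·-1^3 = -1.
(a,b)_19: α=1, u≡15; β=1, v≡14 (mod 19); (15|19)=-1, (14|19)=-1; sign (−1)^1·-1^1·-1^1 = -1.
(a,b)_7: α=6, u≡2; β=4, v≡1 (mod 7); (2|7)=+1, (1|7)=+1; sign (−1)^0·+1^4·+1^6 = +1.
(a,b)_37: α=3, u≡8; β=2, v≡24 (mod 37); (8|37)=-1, (24|37)=-1; sign (−1)^0·-1^2·-1^3 = -1.
(576748230, -112955 / ℚ) ramifies at {2, 19, 23, 29, 37, 41}: a division algebra.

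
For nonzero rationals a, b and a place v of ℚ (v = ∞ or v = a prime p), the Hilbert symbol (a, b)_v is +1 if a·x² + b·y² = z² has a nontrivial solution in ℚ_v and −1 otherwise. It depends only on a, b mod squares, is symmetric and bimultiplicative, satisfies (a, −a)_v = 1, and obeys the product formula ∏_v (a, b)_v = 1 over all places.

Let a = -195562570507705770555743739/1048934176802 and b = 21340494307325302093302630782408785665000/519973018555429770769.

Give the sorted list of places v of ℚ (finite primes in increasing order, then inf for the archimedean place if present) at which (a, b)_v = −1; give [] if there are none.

[]

(a, b) ≡ (-38, 106314) mod (ℚ^×)²; places V = {2, 3, 5, 7, 13, 19, 23, 29, 37, 47, ∞}.
(a,b)_19: α=3, u≡4; β=4, v≡7 (mod 19); (4|19)=+1, (7|19)=+1; sign (−1)^0·+1^4·+1^3 = +1.
(a,b)_23: α=-4, u≡3; β=-6, v≡3 (mod 23); (3|23)=+1, (3|23)=+1; sign (−1)^0·+1^-6·+1^-4 = +1.
(a,b)_29: α=2, u≡5; β=3, v≡19 (mod 29); (5|29)=+1, (19|29)=-1; sign (−1)^0·+1^3·-1^2 = +1.
(a,b)_13: α=2, u≡10; β=3, v≡3 (mod 13); (10|13)=+1, (3|13)=+1; sign (−1)^0·+1^3·+1^2 = +1.
(a,b)_47: α=2, u≡4; β=3, v≡21 (mod 47); (4|47)=+1, (21|47)=+1; sign (−1)^0·+1^3·+1^2 = +1.
(a,b)_∞: sgn(-38)=−, sgn(106314)=+, so +1.
(a,b)_7: α=12, u≡1; β=16, v≡5 (mod 7); (1|7)=+1, (5|7)=-1; sign (−1)^0·+1^16·-1^12 = +1.
(a,b)_37: α=-4, u≡25; β=-8, v≡22 (mod 37); (25|37)=+1, (22|37)=-1; sign (−1)^0·+1^-8·-1^-4 = +1.
(a,b)_3: α=8, u≡1; β=11, v≡2 (mod 3); (1|3)=+1, (2|3)=-1; sign (−1)^0·+1^11·-1^8 = +1.
(a,b)_2: α=-1, β=3; u≡5, v≡5 (mod 8); ε(u)ε(v)=0·0, αω(v)=-1·1, βω(u)=3·1; sum ≡ 0  ⇒  +1.
(a,b)_5: α=0, u≡3; β=4, v≡1 (mod 5); (3|5)=-1, (1|5)=+1; sign (−1)^0·-1^4·+1^0 = +1.
Every local symbol is +1, so the conic -38·x² + 106314·y² = z² has ℚ_v-points for all v and hence a ℚ-point; (a, b / ℚ) ≅ M_2(ℚ).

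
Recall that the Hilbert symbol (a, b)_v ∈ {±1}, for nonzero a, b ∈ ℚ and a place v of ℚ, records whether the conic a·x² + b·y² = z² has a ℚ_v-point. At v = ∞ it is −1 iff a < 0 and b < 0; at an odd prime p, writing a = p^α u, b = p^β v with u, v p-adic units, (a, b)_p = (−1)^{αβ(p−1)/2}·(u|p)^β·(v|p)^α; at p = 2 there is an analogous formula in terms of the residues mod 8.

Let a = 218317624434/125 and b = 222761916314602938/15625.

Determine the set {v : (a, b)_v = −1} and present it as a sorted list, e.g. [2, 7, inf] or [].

[3, 5, 13, 17, 19, 29]

Mod squares: a ≡ 46631130, b ≡ 213962. Check v ∈ {∞, 2, 3, 5, 7, 13, 17, 19, 29, 31}.
v=31: a=31^1·(≡26), b=31^1·(≡9) mod 31; (26|31)=-1, (9|31)=+1; (−1)^{1·1·15}·(-1)^1·(+1)^1 = +1.
v=2: v_2(a)=1, v_2(b)=1; units ≡ 5, 5 (mod 8); ε·ε+αω+βω = 0·0+1·1+1·1 ≡ 0  ⇒  (a,b)_2 = +1.
v=19: a=19^1·(≡18), b=19^2·(≡13) mod 19; (18|19)=-1, (13|19)=-1; (−1)^{1·2·9}·(-1)^2·(-1)^1 = -1.
v=13: a=13^1·(≡8), b=13^2·(≡8) mod 13; (8|13)=-1, (8|13)=-1; (−1)^{1·2·6}·(-1)^2·(-1)^1 = -1.
v=∞: 46631130 > 0 and 213962 > 0  ⇒  (a,b)_∞ = +1.
v=5: a=5^-3·(≡4), b=5^-6·(≡3) mod 5; (4|5)=+1, (3|5)=-1; (−1)^{-3·-6·2}·(+1)^-6·(-1)^-3 = -1.
v=3: a=3^5·(≡2), b=3^10·(≡2) mod 3; (2|3)=-1, (2|3)=-1; (−1)^{5·10·1}·(-1)^10·(-1)^5 = -1.
v=17: a=17^2·(≡11), b=17^3·(≡6) mod 17; (11|17)=-1, (6|17)=-1; (−1)^{2·3·8}·(-1)^3·(-1)^2 = -1.
v=7: a=7^1·(≡6), b=7^1·(≡2) mod 7; (6|7)=-1, (2|7)=+1; (−1)^{1·1·3}·(-1)^1·(+1)^1 = +1.
v=29: a=29^1·(≡28), b=29^1·(≡17) mod 29; (28|29)=+1, (17|29)=-1; (−1)^{1·1·14}·(+1)^1·(-1)^1 = -1.
|Ram(46631130, 213962)| = 6, even; anisotropic at {3, 5, 13, 17, 19, 29}.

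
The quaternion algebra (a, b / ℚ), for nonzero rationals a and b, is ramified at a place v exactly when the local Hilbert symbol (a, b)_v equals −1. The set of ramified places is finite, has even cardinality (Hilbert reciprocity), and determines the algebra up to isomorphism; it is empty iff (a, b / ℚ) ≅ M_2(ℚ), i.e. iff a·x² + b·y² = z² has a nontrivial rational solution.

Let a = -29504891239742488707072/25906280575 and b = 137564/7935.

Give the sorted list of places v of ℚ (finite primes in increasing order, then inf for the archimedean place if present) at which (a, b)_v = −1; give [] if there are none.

(a, b) ≡ (-4641, 1785) mod (ℚ^×)²; places V = {2, 3, 5, 7, 13, 17, 23, ∞}.
(a,b)_13: α=3, u≡6; β=0, v≡10 (mod 13); (6|13)=-1, (10|13)=+1; sign (−1)^0·-1^0·+1^3 = +1.
(a,b)_3: α=3, u≡1; β=-1, v≡1 (mod 3); (1|3)=+1, (1|3)=+1; sign (−1)^1·+1^-1·+1^3 = -1.
(a,b)_7: α=-1, u≡4; β=1, v≡6 (mod 7); (4|7)=+1, (6|7)=-1; sign (−1)^1·+1^1·-1^-1 = +1.
(a,b)_2: α=22, β=2; u≡7, v≡1 (mod 8); ε(u)ε(v)=1·0, αω(v)=22·0, βω(u)=2·0; sum ≡ 0  ⇒  +1.
(a,b)_23: α=-6, u≡22; β=-2, v≡20 (mod 23); (22|23)=-1, (20|23)=-1; sign (−1)^0·-1^-2·-1^-6 = +1.
(a,b)_5: α=-2, u≡1; β=-1, v≡2 (mod 5); (1|5)=+1, (2|5)=-1; sign (−1)^0·+1^-1·-1^-2 = +1.
(a,b)_∞: sgn(-4641)=−, sgn(1785)=+, so +1.
(a,b)_17: α=9, u≡4; β=3, v≡10 (mod 17); (4|17)=+1, (10|17)=-1; sign (−1)^0·+1^3·-1^9 = -1.
Ram(-4641, 1785) = {3, 17}; no ℚ_3-point on the conic.

[3, 17]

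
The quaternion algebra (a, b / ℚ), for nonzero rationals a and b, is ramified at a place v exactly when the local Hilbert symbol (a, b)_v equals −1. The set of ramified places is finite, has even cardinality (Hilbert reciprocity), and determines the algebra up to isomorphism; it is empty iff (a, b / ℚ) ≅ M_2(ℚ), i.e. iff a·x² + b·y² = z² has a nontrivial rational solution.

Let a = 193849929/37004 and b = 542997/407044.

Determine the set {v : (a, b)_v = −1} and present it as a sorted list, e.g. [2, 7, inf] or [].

(a, b) ≡ (11, 357) mod (ℚ^×)²; places V = {2, 3, 7, 11, 13, 17, 29, ∞}.
(a,b)_7: α=2, u≡4; β=1, v≡4 (mod 7); (4|7)=+1, (4|7)=+1; sign (−1)^0·+1^1·+1^2 = +1.
(a,b)_29: α=-2, u≡18; β=-2, v≡16 (mod 29); (18|29)=-1, (16|29)=+1; sign (−1)^0·-1^-2·+1^-2 = +1.
(a,b)_17: α=2, u≡5; β=1, v≡9 (mod 17); (5|17)=-1, (9|17)=+1; sign (−1)^0·-1^1·+1^2 = -1.
(a,b)_∞: sgn(11)=+, sgn(357)=+, so +1.
(a,b)_2: α=-2, β=-2; u≡3, v≡5 (mod 8); ε(u)ε(v)=1·0, αω(v)=-2·1, βω(u)=-2·1; sum ≡ 0  ⇒  +1.
(a,b)_11: α=-1, u≡1; β=-2, v≡9 (mod 11); (1|11)=+1, (9|11)=+1; sign (−1)^0·+1^-2·+1^-1 = +1.
(a,b)_3: α=4, u≡2; β=3, v≡2 (mod 3); (2|3)=-1, (2|3)=-1; sign (−1)^0·-1^3·-1^4 = -1.
(a,b)_13: α=2, u≡2; β=2, v≡2 (mod 13); (2|13)=-1, (2|13)=-1; sign (−1)^0·-1^2·-1^2 = +1.
|Ram(11, 357)| = 2, even; anisotropic at {3, 17}.

[3, 17]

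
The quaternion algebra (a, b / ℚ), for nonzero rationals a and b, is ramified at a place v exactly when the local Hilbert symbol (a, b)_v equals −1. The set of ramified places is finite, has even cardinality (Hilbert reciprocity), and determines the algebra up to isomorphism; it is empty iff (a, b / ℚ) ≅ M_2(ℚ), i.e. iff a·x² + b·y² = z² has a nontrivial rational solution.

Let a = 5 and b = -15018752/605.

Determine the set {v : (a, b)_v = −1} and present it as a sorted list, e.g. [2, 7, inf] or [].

[5, 7]

Mod squares: a ≡ 5, b ≡ -1015. Check v ∈ {∞, 2, 5, 7, 11, 17, 29}.
v=7: a=7^0·(≡5), b=7^1·(≡2) mod 7; (5|7)=-1, (2|7)=+1; (−1)^{0·1·3}·(-1)^1·(+1)^0 = -1.
v=∞: 5 > 0 and -1015 < 0  ⇒  (a,b)_∞ = +1.
v=11: a=11^0·(≡5), b=11^-2·(≡2) mod 11; (5|11)=+1, (2|11)=-1; (−1)^{0·-2·5}·(+1)^-2·(-1)^0 = +1.
v=17: a=17^0·(≡5), b=17^2·(≡12) mod 17; (5|17)=-1, (12|17)=-1; (−1)^{0·2·8}·(-1)^2·(-1)^0 = +1.
v=2: v_2(a)=0, v_2(b)=8; units ≡ 5, 1 (mod 8); ε·ε+αω+βω = 0·0+0·0+8·1 ≡ 0  ⇒  (a,b)_2 = +1.
v=29: a=29^0·(≡5), b=29^1·(≡16) mod 29; (5|29)=+1, (16|29)=+1; (−1)^{0·1·14}·(+1)^1·(+1)^0 = +1.
v=5: a=5^1·(≡1), b=5^-1·(≡3) mod 5; (1|5)=+1, (3|5)=-1; (−1)^{1·-1·2}·(+1)^-1·(-1)^1 = -1.
|Ram(5, -1015)| = 2, even; anisotropic at {5, 7}.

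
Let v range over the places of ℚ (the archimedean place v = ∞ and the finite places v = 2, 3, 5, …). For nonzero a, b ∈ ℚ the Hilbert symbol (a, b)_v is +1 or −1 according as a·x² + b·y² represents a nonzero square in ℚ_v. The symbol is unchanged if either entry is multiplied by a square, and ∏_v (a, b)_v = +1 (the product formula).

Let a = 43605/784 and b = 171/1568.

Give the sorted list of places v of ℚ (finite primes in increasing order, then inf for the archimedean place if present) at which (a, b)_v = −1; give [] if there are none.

(a, b) ≡ (4845, 38) mod (ℚ^×)²; places V = {2, 3, 5, 7, 17, 19, ∞}.
(a,b)_2: α=-4, β=-5; u≡5, v≡3 (mod 8); ε(u)ε(v)=0·1, αω(v)=-4·1, βω(u)=-5·1; sum ≡ 1  ⇒  -1.
(a,b)_7: α=-2, u≡1; β=-2, v≡6 (mod 7); (1|7)=+1, (6|7)=-1; sign (−1)^0·+1^-2·-1^-2 = +1.
(a,b)_∞: sgn(4845)=+, sgn(38)=+, so +1.
(a,b)_17: α=1, u≡16; β=0, v≡13 (mod 17); (16|17)=+1, (13|17)=+1; sign (−1)^0·+1^0·+1^1 = +1.
(a,b)_5: α=1, u≡4; β=0, v≡2 (mod 5); (4|5)=+1, (2|5)=-1; sign (−1)^0·+1^0·-1^1 = -1.
(a,b)_19: α=1, u≡3; β=1, v≡18 (mod 19); (3|19)=-1, (18|19)=-1; sign (−1)^1·-1^1·-1^1 = -1.
(a,b)_3: α=3, u≡1; β=2, v≡2 (mod 3); (1|3)=+1, (2|3)=-1; sign (−1)^0·+1^2·-1^3 = -1.
Ram(4845, 38) = {2, 3, 5, 19}; no ℚ_2-point on the conic.

[2, 3, 5, 19]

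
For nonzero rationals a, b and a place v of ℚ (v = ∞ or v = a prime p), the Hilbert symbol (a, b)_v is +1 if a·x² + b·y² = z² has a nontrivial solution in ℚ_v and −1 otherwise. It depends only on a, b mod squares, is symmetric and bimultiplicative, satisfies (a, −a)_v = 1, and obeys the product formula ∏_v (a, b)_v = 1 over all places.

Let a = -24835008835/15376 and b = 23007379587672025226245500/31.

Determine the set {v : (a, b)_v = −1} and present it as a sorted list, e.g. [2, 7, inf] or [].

[5, 29, 31, 43]

(a, b) ≡ (-2999035, 1416545) mod (ℚ^×)²; places V = {2, 3, 5, 7, 13, 19, 29, 31, 37, 43, ∞}.
(a,b)_13: α=3, u≡3; β=3, v≡12 (mod 13); (3|13)=+1, (12|13)=+1; sign (−1)^0·+1^3·+1^3 = +1.
(a,b)_31: α=-2, u≡15; β=-1, v≡19 (mod 31); (15|31)=-1, (19|31)=+1; sign (−1)^0·-1^-1·+1^-2 = -1.
(a,b)_7: α=2, u≡6; β=0, v≡4 (mod 7); (6|7)=-1, (4|7)=+1; sign (−1)^0·-1^0·+1^2 = +1.
(a,b)_2: α=-4, β=2; u≡5, v≡1 (mod 8); ε(u)ε(v)=0·0, αω(v)=-4·0, βω(u)=2·1; sum ≡ 0  ⇒  +1.
(a,b)_19: α=0, u≡7; β=1, v≡2 (mod 19); (7|19)=+1, (2|19)=-1; sign (−1)^0·+1^1·-1^0 = +1.
(a,b)_3: α=0, u≡2; β=2, v≡2 (mod 3); (2|3)=-1, (2|3)=-1; sign (−1)^0·-1^2·-1^0 = +1.
(a,b)_∞: sgn(-2999035)=−, sgn(1416545)=+, so +1.
(a,b)_29: α=1, u≡7; β=4, v≡3 (mod 29); (7|29)=+1, (3|29)=-1; sign (−1)^0·+1^4·-1^1 = -1.
(a,b)_5: α=1, u≡3; β=3, v≡4 (mod 5); (3|5)=-1, (4|5)=+1; sign (−1)^0·-1^3·+1^1 = -1.
(a,b)_37: α=1, u≡33; β=3, v≡30 (mod 37); (33|37)=+1, (30|37)=+1; sign (−1)^0·+1^3·+1^1 = +1.
(a,b)_43: α=1, u≡1; β=4, v≡19 (mod 43); (1|43)=+1, (19|43)=-1; sign (−1)^0·+1^4·-1^1 = -1.
(-2999035, 1416545 / ℚ) ramifies at {5, 29, 31, 43}: a division algebra.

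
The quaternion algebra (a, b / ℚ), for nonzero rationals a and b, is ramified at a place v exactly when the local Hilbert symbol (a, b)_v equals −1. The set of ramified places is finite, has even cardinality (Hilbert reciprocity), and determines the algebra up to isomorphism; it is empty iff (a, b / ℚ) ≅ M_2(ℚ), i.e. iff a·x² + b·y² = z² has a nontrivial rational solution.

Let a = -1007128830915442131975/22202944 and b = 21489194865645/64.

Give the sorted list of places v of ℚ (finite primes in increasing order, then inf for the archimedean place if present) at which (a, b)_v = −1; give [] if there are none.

Mod squares: a ≡ -17719, b ≡ 5. Check v ∈ {∞, 2, 3, 5, 13, 19, 23, 29, 31, 47}.
v=47: a=47^3·(≡22), b=47^2·(≡45) mod 47; (22|47)=-1, (45|47)=-1; (−1)^{3·2·23}·(-1)^2·(-1)^3 = -1.
v=5: a=5^2·(≡4), b=5^1·(≡1) mod 5; (4|5)=+1, (1|5)=+1; (−1)^{2·1·2}·(+1)^1·(+1)^2 = +1.
v=∞: -17719 < 0 and 5 > 0  ⇒  (a,b)_∞ = +1.
v=13: a=13^5·(≡7), b=13^4·(≡5) mod 13; (7|13)=-1, (5|13)=-1; (−1)^{5·4·6}·(-1)^4·(-1)^5 = -1.
v=2: v_2(a)=-6, v_2(b)=-6; units ≡ 1, 5 (mod 8); ε·ε+αω+βω = 0·0+-6·1+-6·0 ≡ 0  ⇒  (a,b)_2 = +1.
v=31: a=31^-2·(≡3), b=31^0·(≡10) mod 31; (3|31)=-1, (10|31)=+1; (−1)^{-2·0·15}·(-1)^0·(+1)^-2 = +1.
v=23: a=23^2·(≡19), b=23^0·(≡21) mod 23; (19|23)=-1, (21|23)=-1; (−1)^{2·0·11}·(-1)^0·(-1)^2 = +1.
v=19: a=19^-2·(≡10), b=19^0·(≡7) mod 19; (10|19)=-1, (7|19)=+1; (−1)^{-2·0·9}·(-1)^0·(+1)^-2 = +1.
v=3: a=3^4·(≡2), b=3^4·(≡2) mod 3; (2|3)=-1, (2|3)=-1; (−1)^{4·4·1}·(-1)^4·(-1)^4 = +1.
v=29: a=29^3·(≡26), b=29^2·(≡13) mod 29; (26|29)=-1, (13|29)=+1; (−1)^{3·2·14}·(-1)^2·(+1)^3 = +1.
Ram(-17719, 5) = {13, 47}; no ℚ_13-point on the conic.

[13, 47]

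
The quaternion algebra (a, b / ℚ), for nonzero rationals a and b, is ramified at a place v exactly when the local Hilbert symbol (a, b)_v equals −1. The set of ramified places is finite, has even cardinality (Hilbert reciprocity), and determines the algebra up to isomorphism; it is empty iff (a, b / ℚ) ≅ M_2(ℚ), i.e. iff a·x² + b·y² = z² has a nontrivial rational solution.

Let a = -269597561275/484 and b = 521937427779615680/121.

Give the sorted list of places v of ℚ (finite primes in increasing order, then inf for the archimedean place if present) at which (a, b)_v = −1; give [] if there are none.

(a, b) ≡ (-6415171, 356495) mod (ℚ^×)²; places V = {2, 5, 7, 11, 17, 31, 37, 41, 47, ∞}.
(a,b)_31: α=1, u≡6; β=2, v≡15 (mod 31); (6|31)=-1, (15|31)=-1; sign (−1)^0·-1^2·-1^1 = -1.
(a,b)_47: α=1, u≡21; β=1, v≡8 (mod 47); (21|47)=+1, (8|47)=+1; sign (−1)^1·+1^1·+1^1 = -1.
(a,b)_2: α=-2, β=6; u≡5, v≡7 (mod 8); ε(u)ε(v)=0·1, αω(v)=-2·0, βω(u)=6·1; sum ≡ 0  ⇒  +1.
(a,b)_7: α=1, u≡4; β=2, v≡5 (mod 7); (4|7)=+1, (5|7)=-1; sign (−1)^0·+1^2·-1^1 = -1.
(a,b)_17: α=1, u≡11; β=2, v≡14 (mod 17); (11|17)=-1, (14|17)=-1; sign (−1)^0·-1^2·-1^1 = -1.
(a,b)_41: α=2, u≡34; β=3, v≡27 (mod 41); (34|41)=-1, (27|41)=-1; sign (−1)^0·-1^3·-1^2 = -1.
(a,b)_37: α=1, u≡27; β=1, v≡5 (mod 37); (27|37)=+1, (5|37)=-1; sign (−1)^0·+1^1·-1^1 = -1.
(a,b)_11: α=-2, u≡6; β=-2, v≡8 (mod 11); (6|11)=-1, (8|11)=-1; sign (−1)^0·-1^-2·-1^-2 = +1.
(a,b)_5: α=2, u≡1; β=1, v≡1 (mod 5); (1|5)=+1, (1|5)=+1; sign (−1)^0·+1^1·+1^2 = +1.
(a,b)_∞: sgn(-6415171)=−, sgn(356495)=+, so +1.
Ram(-6415171, 356495) = {7, 17, 31, 37, 41, 47}; no ℚ_7-point on the conic.

[7, 17, 31, 37, 41, 47]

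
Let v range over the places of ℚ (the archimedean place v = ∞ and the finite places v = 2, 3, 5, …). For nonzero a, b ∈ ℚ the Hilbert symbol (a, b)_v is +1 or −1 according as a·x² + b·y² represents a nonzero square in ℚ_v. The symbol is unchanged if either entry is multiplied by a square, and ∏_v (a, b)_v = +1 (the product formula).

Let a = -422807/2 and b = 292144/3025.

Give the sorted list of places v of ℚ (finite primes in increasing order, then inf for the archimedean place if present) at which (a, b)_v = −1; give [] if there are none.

[2, 7, 11, 19]

Mod squares: a ≡ -2926, b ≡ 19. Check v ∈ {∞, 2, 5, 7, 11, 17, 19, 31}.
v=31: a=31^0·(≡1), b=31^2·(≡10) mod 31; (1|31)=+1, (10|31)=+1; (−1)^{0·2·15}·(+1)^2·(+1)^0 = +1.
v=2: v_2(a)=-1, v_2(b)=4; units ≡ 1, 3 (mod 8); ε·ε+αω+βω = 0·1+-1·1+4·0 ≡ 1  ⇒  (a,b)_2 = -1.
v=19: a=19^1·(≡17), b=19^1·(≡6) mod 19; (17|19)=+1, (6|19)=+1; (−1)^{1·1·9}·(+1)^1·(+1)^1 = -1.
v=5: a=5^0·(≡4), b=5^-2·(≡4) mod 5; (4|5)=+1, (4|5)=+1; (−1)^{0·-2·2}·(+1)^-2·(+1)^0 = +1.
v=11: a=11^1·(≡4), b=11^-2·(≡2) mod 11; (4|11)=+1, (2|11)=-1; (−1)^{1·-2·5}·(+1)^-2·(-1)^1 = -1.
v=7: a=7^1·(≡1), b=7^0·(≡6) mod 7; (1|7)=+1, (6|7)=-1; (−1)^{1·0·3}·(+1)^0·(-1)^1 = -1.
v=∞: -2926 < 0 and 19 > 0  ⇒  (a,b)_∞ = +1.
v=17: a=17^2·(≡8), b=17^0·(≡1) mod 17; (8|17)=+1, (1|17)=+1; (−1)^{2·0·8}·(+1)^0·(+1)^2 = +1.
Ram(-2926, 19) = {2, 7, 11, 19}; no ℚ_2-point on the conic.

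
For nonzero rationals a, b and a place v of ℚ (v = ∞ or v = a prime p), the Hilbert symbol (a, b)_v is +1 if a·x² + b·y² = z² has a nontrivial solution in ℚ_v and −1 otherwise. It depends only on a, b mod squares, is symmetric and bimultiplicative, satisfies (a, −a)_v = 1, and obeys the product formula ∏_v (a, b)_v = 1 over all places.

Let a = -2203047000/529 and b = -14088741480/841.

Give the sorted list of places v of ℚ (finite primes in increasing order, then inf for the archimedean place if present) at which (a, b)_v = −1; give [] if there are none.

[3, 7, 11, inf]

(a, b) ≡ (-70, -330) mod (ℚ^×)²; places V = {2, 3, 5, 7, 11, 17, 23, 29, ∞}.
(a,b)_17: α=2, u≡2; β=0, v≡11 (mod 17); (2|17)=+1, (11|17)=-1; sign (−1)^0·+1^0·-1^2 = +1.
(a,b)_23: α=-2, u≡19; β=0, v≡17 (mod 23); (19|23)=-1, (17|23)=-1; sign (−1)^0·-1^0·-1^-2 = +1.
(a,b)_5: α=3, u≡1; β=1, v≡4 (mod 5); (1|5)=+1, (4|5)=+1; sign (−1)^0·+1^1·+1^3 = +1.
(a,b)_11: α=2, u≡2; β=5, v≡5 (mod 11); (2|11)=-1, (5|11)=+1; sign (−1)^0·-1^5·+1^2 = -1.
(a,b)_29: α=0, u≡21; β=-2, v≡8 (mod 29); (21|29)=-1, (8|29)=-1; sign (−1)^0·-1^-2·-1^0 = +1.
(a,b)_3: α=2, u≡2; β=7, v≡1 (mod 3); (2|3)=-1, (1|3)=+1; sign (−1)^0·-1^7·+1^2 = -1.
(a,b)_2: α=3, β=3; u≡5, v≡3 (mod 8); ε(u)ε(v)=0·1, αω(v)=3·1, βω(u)=3·1; sum ≡ 0  ⇒  +1.
(a,b)_7: α=1, u≡2; β=0, v≡5 (mod 7); (2|7)=+1, (5|7)=-1; sign (−1)^0·+1^0·-1^1 = -1.
(a,b)_∞: sgn(-70)=−, sgn(-330)=−, so -1.
(-70, -330 / ℚ) ramifies at {3, 7, 11, ∞}: a division algebra.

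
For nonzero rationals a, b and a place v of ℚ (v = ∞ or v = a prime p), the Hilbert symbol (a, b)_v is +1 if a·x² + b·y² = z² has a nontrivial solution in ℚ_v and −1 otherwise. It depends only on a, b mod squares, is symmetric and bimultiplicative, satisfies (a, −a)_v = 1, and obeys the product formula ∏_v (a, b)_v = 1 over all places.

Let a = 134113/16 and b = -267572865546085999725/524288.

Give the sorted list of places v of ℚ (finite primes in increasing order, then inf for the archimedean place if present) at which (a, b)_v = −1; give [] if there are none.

[7, 17, 23, 29]

(a, b) ≡ (2737, -9338) mod (ℚ^×)²; places V = {2, 3, 5, 7, 17, 23, 29, ∞}.
(a,b)_5: α=0, u≡3; β=2, v≡2 (mod 5); (3|5)=-1, (2|5)=-1; sign (−1)^0·-1^2·-1^0 = +1.
(a,b)_23: α=1, u≡18; β=3, v≡4 (mod 23); (18|23)=+1, (4|23)=+1; sign (−1)^1·+1^3·+1^1 = -1.
(a,b)_3: α=0, u≡1; β=2, v≡1 (mod 3); (1|3)=+1, (1|3)=+1; sign (−1)^0·+1^2·+1^0 = +1.
(a,b)_2: α=-4, β=-19; u≡1, v≡3 (mod 8); ε(u)ε(v)=0·1, αω(v)=-4·1, βω(u)=-19·0; sum ≡ 0  ⇒  +1.
(a,b)_7: α=3, u≡3; β=9, v≡5 (mod 7); (3|7)=-1, (5|7)=-1; sign (−1)^1·-1^9·-1^3 = -1.
(a,b)_∞: sgn(2737)=+, sgn(-9338)=−, so +1.
(a,b)_17: α=1, u≡16; β=4, v≡11 (mod 17); (16|17)=+1, (11|17)=-1; sign (−1)^0·+1^4·-1^1 = -1.
(a,b)_29: α=0, u≡21; β=1, v≡17 (mod 29); (21|29)=-1, (17|29)=-1; sign (−1)^0·-1^1·-1^0 = -1.
|Ram(2737, -9338)| = 4, even; anisotropic at {7, 17, 23, 29}.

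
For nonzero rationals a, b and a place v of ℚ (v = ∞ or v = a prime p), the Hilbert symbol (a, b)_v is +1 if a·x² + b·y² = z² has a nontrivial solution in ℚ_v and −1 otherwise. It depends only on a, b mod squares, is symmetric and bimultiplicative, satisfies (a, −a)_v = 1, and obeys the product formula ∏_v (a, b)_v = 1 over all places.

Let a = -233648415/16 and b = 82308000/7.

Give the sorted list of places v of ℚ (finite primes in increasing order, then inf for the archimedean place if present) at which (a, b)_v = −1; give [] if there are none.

[11, 19]

Mod squares: a ≡ -3135, b ≡ 3990. Check v ∈ {∞, 2, 3, 5, 7, 11, 13, 19}.
v=19: a=19^1·(≡16), b=19^3·(≡7) mod 19; (16|19)=+1, (7|19)=+1; (−1)^{1·3·9}·(+1)^3·(+1)^1 = -1.
v=∞: -3135 < 0 and 3990 > 0  ⇒  (a,b)_∞ = +1.
v=5: a=5^1·(≡2), b=5^3·(≡2) mod 5; (2|5)=-1, (2|5)=-1; (−1)^{1·3·2}·(-1)^3·(-1)^1 = +1.
v=13: a=13^2·(≡5), b=13^0·(≡3) mod 13; (5|13)=-1, (3|13)=+1; (−1)^{2·0·6}·(-1)^0·(+1)^2 = +1.
v=3: a=3^3·(≡2), b=3^1·(≡1) mod 3; (2|3)=-1, (1|3)=+1; (−1)^{3·1·1}·(-1)^1·(+1)^3 = +1.
v=2: v_2(a)=-4, v_2(b)=5; units ≡ 1, 3 (mod 8); ε·ε+αω+βω = 0·1+-4·1+5·0 ≡ 0  ⇒  (a,b)_2 = +1.
v=11: a=11^1·(≡3), b=11^0·(≡7) mod 11; (3|11)=+1, (7|11)=-1; (−1)^{1·0·5}·(+1)^0·(-1)^1 = -1.
v=7: a=7^2·(≡1), b=7^-1·(≡5) mod 7; (1|7)=+1, (5|7)=-1; (−1)^{2·-1·3}·(+1)^-1·(-1)^2 = +1.
Ram(-3135, 3990) = {11, 19}; no ℚ_11-point on the conic.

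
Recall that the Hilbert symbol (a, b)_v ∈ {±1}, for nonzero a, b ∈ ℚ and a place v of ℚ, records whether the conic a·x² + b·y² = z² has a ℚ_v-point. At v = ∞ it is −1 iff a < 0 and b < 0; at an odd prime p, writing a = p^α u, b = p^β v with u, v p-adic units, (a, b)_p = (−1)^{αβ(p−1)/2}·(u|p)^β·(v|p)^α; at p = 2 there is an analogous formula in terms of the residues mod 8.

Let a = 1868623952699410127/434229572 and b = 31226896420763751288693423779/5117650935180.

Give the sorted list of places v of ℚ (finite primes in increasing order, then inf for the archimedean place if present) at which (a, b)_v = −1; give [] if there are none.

[17, 29]

(a, b) ≡ (391, 498945) mod (ℚ^×)²; places V = {2, 3, 5, 7, 13, 17, 19, 23, 29, 31, 37, ∞}.
(a,b)_3: α=0, u≡1; β=-1, v≡1 (mod 3); (1|3)=+1, (1|3)=+1; sign (−1)^0·+1^-1·+1^0 = +1.
(a,b)_19: α=-4, u≡17; β=-6, v≡9 (mod 19); (17|19)=+1, (9|19)=+1; sign (−1)^0·+1^-6·+1^-4 = +1.
(a,b)_37: α=0, u≡25; β=-1, v≡8 (mod 37); (25|37)=+1, (8|37)=-1; sign (−1)^0·+1^-1·-1^0 = +1.
(a,b)_31: α=2, u≡2; β=5, v≡3 (mod 31); (2|31)=+1, (3|31)=-1; sign (−1)^0·+1^5·-1^2 = +1.
(a,b)_∞: sgn(391)=+, sgn(498945)=+, so +1.
(a,b)_23: α=1, u≡11; β=2, v≡12 (mod 23); (11|23)=-1, (12|23)=+1; sign (−1)^0·-1^2·+1^1 = +1.
(a,b)_5: α=0, u≡1; β=-1, v≡4 (mod 5); (1|5)=+1, (4|5)=+1; sign (−1)^0·+1^-1·+1^0 = +1.
(a,b)_29: α=8, u≡8; β=11, v≡15 (mod 29); (8|29)=-1, (15|29)=-1; sign (−1)^0·-1^11·-1^8 = -1.
(a,b)_2: α=-2, β=-2; u≡7, v≡1 (mod 8); ε(u)ε(v)=1·0, αω(v)=-2·0, βω(u)=-2·0; sum ≡ 0  ⇒  +1.
(a,b)_7: α=-2, u≡6; β=-2, v≡6 (mod 7); (6|7)=-1, (6|7)=-1; sign (−1)^0·-1^-2·-1^-2 = +1.
(a,b)_13: α=2, u≡4; β=2, v≡7 (mod 13); (4|13)=+1, (7|13)=-1; sign (−1)^0·+1^2·-1^2 = +1.
(a,b)_17: α=-1, u≡11; β=0, v≡5 (mod 17); (11|17)=-1, (5|17)=-1; sign (−1)^0·-1^0·-1^-1 = -1.
(391, 498945 / ℚ) ramifies at {17, 29}: a division algebra.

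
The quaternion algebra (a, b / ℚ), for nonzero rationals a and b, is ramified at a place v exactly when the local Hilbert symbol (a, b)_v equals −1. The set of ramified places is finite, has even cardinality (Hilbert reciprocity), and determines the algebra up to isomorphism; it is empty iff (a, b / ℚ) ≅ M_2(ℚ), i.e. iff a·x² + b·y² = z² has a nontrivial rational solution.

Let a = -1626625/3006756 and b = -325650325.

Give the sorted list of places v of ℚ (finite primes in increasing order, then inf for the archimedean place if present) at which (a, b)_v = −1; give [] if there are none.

[2, 5, 13, inf]

(a, b) ≡ (-385, -13) mod (ℚ^×)²; places V = {2, 3, 5, 7, 11, 13, 17, ∞}.
(a,b)_17: α=-4, u≡10; β=0, v≡9 (mod 17); (10|17)=-1, (9|17)=+1; sign (−1)^0·-1^0·+1^-4 = +1.
(a,b)_∞: sgn(-385)=−, sgn(-13)=−, so -1.
(a,b)_7: α=1, u≡1; β=2, v≡1 (mod 7); (1|7)=+1, (1|7)=+1; sign (−1)^0·+1^2·+1^1 = +1.
(a,b)_2: α=-2, β=0; u≡7, v≡3 (mod 8); ε(u)ε(v)=1·1, αω(v)=-2·1, βω(u)=0·0; sum ≡ 1  ⇒  -1.
(a,b)_11: α=1, u≡4; β=2, v≡1 (mod 11); (4|11)=+1, (1|11)=+1; sign (−1)^0·+1^2·+1^1 = +1.
(a,b)_5: α=3, u≡2; β=2, v≡2 (mod 5); (2|5)=-1, (2|5)=-1; sign (−1)^0·-1^2·-1^3 = -1.
(a,b)_13: α=2, u≡5; β=3, v≡1 (mod 13); (5|13)=-1, (1|13)=+1; sign (−1)^0·-1^3·+1^2 = -1.
(a,b)_3: α=-2, u≡2; β=0, v≡2 (mod 3); (2|3)=-1, (2|3)=-1; sign (−1)^0·-1^0·-1^-2 = +1.
Ram(-385, -13) = {2, 5, 13, ∞}; no ℚ_2-point on the conic.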